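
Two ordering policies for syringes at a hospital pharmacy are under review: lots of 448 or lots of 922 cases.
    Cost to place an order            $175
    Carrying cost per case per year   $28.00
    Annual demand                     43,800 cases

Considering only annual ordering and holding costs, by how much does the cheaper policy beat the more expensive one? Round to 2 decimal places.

$2,159.93

For each Q, cost = (D/Q)·S + (Q/2)·H.
TC(448) = (43,800/448)×175 + (448/2)×28 = $23,381.38
TC(922) = (43,800/922)×175 + (922/2)×28 = $21,221.45
|ΔTC| = |$23,381.38 − $21,221.45| = $2,159.93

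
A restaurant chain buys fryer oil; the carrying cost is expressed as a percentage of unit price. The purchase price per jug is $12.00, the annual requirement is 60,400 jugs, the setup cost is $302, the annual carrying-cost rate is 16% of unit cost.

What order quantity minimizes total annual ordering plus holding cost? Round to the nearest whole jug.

4,359 jugs

Carrying cost H = $12 × 16% = $1.9200/jug/yr
Optimal lot size Q* = (2 × 60,400 × $302 / $1.92)^½ ≈ 4,358.99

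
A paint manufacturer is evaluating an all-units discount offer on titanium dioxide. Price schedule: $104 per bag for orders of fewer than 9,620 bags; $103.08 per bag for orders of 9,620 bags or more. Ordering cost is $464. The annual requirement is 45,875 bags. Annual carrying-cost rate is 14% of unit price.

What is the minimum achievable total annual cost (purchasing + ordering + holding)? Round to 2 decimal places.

$4,795,896.75

H₁ = 14%×$104 = $14.5600;  H₂ = 14%×$103.08 = $14.4312
EOQ₁ = √(2×45,875×464/14.5600) = 1,709.94  (< 9,620, feasible at tier 1)
EOQ₂ = √(2×45,875×464/14.4312) = 1,717.56  (< 9,620 → use Q = 9,620 at tier-2 price)
TC(tier 1 (EOQ₁), Q≈1,709.9) = $4,795,896.75
TC(tier 2, Q≈9,620.0) = $4,800,421.75
Minimum at tier 1 (EOQ₁): $4,795,896.75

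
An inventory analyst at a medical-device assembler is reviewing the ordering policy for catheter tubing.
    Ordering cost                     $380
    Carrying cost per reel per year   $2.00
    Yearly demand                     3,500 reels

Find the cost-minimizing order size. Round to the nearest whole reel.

1,153 reels

Q* = √(2·D·S / H) = √(2·3,500·380 / 2) = √1,330,000.0 ≈ 1,153.26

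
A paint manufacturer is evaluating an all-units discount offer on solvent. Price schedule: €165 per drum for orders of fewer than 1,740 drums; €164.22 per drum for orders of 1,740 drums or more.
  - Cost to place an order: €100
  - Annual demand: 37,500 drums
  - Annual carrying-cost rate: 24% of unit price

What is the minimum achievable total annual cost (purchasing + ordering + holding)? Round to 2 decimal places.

€6,194,694.31

H₁ = 24%×€165 = €39.6000;  H₂ = 24%×€164.22 = €39.4128
EOQ₁ = √(2×37,500×100/39.6000) = 435.19  (< 1,740, feasible at tier 1)
EOQ₂ = √(2×37,500×100/39.4128) = 436.23  (< 1,740 → use Q = 1,740 at tier-2 price)
TC(tier 1 (EOQ₁), Q≈435.2) = €6,204,733.69
TC(tier 2, Q≈1,740.0) = €6,194,694.31
Minimum at tier 2: €6,194,694.31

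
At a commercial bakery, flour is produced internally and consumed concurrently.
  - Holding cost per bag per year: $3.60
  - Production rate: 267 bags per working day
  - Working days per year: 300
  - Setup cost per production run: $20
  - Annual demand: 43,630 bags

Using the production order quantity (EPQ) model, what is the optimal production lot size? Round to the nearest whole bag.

d = 43,630/300 = 145.4333 bags/day;  effective holding cost H(1 − d/p) = 3.6·(1 − 145.4333/267) = 1.63910
Q* = √(2DS / H_eff) = √(2·43,630·20 / 1.63910) ≈ 1,031.86

1,032 bags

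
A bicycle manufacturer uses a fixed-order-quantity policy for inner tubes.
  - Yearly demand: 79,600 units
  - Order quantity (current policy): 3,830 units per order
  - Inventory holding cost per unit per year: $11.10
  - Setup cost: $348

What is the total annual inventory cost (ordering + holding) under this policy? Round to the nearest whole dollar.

$28,489

Orders/yr = 79,600/3,830 = 20.783; ordering cost = 20.783 × $348 = $7,232.58
Average inventory = 3,830/2 = 1915; holding cost = 1915 × $11.1 = $21,256.50
Total = $7,232.58 + $21,256.50 = $28,489.08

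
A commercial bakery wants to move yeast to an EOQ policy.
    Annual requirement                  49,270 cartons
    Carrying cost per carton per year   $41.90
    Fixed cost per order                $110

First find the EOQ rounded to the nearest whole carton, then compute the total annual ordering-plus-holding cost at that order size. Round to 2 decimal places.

$21,311.29

Optimal lot size Q* = (2 × 49,270 × $110 / $41.9)^½ ≈ 508.62 → Q = 509 cartons
Annual ordering cost = (D/Q)·S = (49,270/509) × 110 = $10,647.74
Annual holding cost  = (Q/2)·H = (509/2) × 41.9 = $10,663.55
Total = $10,647.74 + $10,663.55 = $21,311.29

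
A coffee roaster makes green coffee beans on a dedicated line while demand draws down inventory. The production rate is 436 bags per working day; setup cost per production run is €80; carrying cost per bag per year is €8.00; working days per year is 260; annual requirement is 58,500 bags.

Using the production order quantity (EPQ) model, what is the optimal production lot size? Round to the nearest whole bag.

d = 58,500/260 = 225.0000 bags/day;  effective holding cost H(1 − d/p) = 8·(1 − 225.0000/436) = 3.87156
Q* = √(2DS / H_eff) = √(2·58,500·80 / 3.87156) ≈ 1,554.87

1,555 bags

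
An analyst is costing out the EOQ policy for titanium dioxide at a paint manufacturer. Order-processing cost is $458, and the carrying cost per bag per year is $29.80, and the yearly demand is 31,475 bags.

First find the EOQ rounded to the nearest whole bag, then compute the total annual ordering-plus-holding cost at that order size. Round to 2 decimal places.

Optimal lot size Q* = (2 × 31,475 × $458 / $29.8)^½ ≈ 983.61 → Q = 984 bags
Annual ordering cost = (D/Q)·S = (31,475/984) × 458 = $14,649.95
Annual holding cost  = (Q/2)·H = (984/2) × 29.8 = $14,661.60
Total = $14,649.95 + $14,661.60 = $29,311.55

$29,311.55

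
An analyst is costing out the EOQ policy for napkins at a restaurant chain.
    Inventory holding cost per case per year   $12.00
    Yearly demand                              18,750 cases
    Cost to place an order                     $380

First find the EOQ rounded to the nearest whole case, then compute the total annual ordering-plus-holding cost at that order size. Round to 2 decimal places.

Q* = √(2·D·S / H) = √(2·18,750·380 / 12) = √1,187,500.0 ≈ 1,089.72 → Q = 1,090 cases
Annual ordering cost = (D/Q)·S = (18,750/1,090) × 380 = $6,536.70
Annual holding cost  = (Q/2)·H = (1,090/2) × 12 = $6,540.00
Total = $6,536.70 + $6,540.00 = $13,076.70

$13,076.70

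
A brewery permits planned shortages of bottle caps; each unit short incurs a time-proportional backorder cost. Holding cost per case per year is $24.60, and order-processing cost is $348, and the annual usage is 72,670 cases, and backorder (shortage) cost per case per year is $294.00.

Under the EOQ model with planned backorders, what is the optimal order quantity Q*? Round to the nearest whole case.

1,493 cases

Q* = √(2DS/H) · √((H + b)/b)
   = √(2 × 72,670 × 348 / 24.6) · √((24.6 + 294) / 294)
   = 1,433.886 × 1.0410 ≈ 1,492.67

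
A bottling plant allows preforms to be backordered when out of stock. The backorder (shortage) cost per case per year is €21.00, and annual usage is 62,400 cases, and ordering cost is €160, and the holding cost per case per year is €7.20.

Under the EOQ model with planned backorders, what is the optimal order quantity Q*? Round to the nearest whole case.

Basic EOQ = √(2·62,400·160/7.2) = 1,665.333
Backorder adjustment √((H+b)/b) = √((7.2+21)/21) = 1.1588
Q* = 1,665.333 × 1.1588 ≈ 1,929.82

1,930 cases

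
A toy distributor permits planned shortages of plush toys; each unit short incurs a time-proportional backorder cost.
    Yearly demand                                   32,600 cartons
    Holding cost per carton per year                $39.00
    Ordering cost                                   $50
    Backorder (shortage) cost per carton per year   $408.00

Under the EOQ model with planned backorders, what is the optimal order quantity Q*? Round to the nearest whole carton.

303 cartons

Q* = √(2DS/H) · √((H + b)/b)
   = √(2 × 32,600 × 50 / 39) · √((39 + 408) / 408)
   = 289.119 × 1.0467 ≈ 302.62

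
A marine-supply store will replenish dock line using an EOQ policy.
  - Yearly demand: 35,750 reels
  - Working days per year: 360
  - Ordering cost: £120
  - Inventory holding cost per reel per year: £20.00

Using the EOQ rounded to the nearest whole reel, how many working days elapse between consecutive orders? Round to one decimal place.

6.6 days

Q* = √(2·D·S / H) = √(2·35,750·120 / 20) = √429,000.0 ≈ 654.98 → Q = 655 reels
Cycle time = (working days × Q)/D = (360 × 655) / 35,750 = 6.596 days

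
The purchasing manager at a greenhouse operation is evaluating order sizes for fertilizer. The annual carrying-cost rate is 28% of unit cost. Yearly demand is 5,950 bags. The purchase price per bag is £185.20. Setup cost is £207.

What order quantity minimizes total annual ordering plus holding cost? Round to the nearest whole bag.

218 bags

Carrying cost H = £185.2 × 28% = £51.8560/bag/yr
EOQ = √(2DS/H) = √(2 × 5,950 × 207 / 51.856)
    = √(47,502.70) ≈ 217.95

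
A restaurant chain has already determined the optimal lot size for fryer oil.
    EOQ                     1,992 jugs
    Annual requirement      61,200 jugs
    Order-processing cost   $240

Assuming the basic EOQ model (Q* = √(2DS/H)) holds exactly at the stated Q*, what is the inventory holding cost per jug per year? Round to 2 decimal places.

EOQ relation: Q² = 2DS/H, so rearrange for the unknown.
H = 2DS / Q² = 2 × 61,200 × 240 / 1,992² = 7.4031

$7.40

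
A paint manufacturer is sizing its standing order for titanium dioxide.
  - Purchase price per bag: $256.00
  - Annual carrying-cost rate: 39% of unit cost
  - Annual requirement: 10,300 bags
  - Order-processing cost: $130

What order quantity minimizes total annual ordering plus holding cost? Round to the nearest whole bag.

164 bags

Carrying cost H = $256 × 39% = $99.8400/bag/yr
Optimal lot size Q* = (2 × 10,300 × $130 / $99.84)^½ ≈ 163.78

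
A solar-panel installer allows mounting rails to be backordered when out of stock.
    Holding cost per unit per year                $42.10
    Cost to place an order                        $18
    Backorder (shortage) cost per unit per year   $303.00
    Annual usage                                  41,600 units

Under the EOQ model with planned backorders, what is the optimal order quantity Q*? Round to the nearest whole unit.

Basic EOQ = √(2·41,600·18/42.1) = 188.607
Backorder adjustment √((H+b)/b) = √((42.1+303)/303) = 1.0672
Q* = 188.607 × 1.0672 ≈ 201.28

201 units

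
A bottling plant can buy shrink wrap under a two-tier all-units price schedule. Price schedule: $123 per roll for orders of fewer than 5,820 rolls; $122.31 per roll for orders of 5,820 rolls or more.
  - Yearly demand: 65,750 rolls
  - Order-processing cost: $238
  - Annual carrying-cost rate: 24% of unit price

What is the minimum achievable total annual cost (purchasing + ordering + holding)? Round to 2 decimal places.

$8,117,645.52

H₁ = 24%×$123 = $29.5200;  H₂ = 24%×$122.31 = $29.3544
EOQ₁ = √(2×65,750×238/29.5200) = 1,029.66  (< 5,820, feasible at tier 1)
EOQ₂ = √(2×65,750×238/29.3544) = 1,032.56  (< 5,820 → use Q = 5,820 at tier-2 price)
TC(tier 1 (EOQ₁), Q≈1,029.7) = $8,117,645.52
TC(tier 2, Q≈5,820.0) = $8,129,992.55
Minimum at tier 1 (EOQ₁): $8,117,645.52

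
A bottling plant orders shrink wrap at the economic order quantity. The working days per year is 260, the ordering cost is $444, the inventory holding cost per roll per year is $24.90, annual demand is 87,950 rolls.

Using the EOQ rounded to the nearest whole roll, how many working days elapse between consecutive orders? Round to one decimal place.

Q* = √(2·D·S / H) = √(2·87,950·444 / 24.9) = √3,136,530.1 ≈ 1,771.03 → Q = 1,771 rolls
Cycle time = (working days × Q)/D = (260 × 1,771) / 87,950 = 5.235 days

5.2 days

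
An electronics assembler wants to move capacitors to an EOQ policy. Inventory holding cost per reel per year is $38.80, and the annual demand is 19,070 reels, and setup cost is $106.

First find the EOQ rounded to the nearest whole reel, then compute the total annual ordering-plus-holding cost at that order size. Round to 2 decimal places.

2DS/H = 2·19,070·106/38.8 = 104,196.91
EOQ = √104,196.91 ≈ 322.80 → Q = 323 reels
Annual ordering cost = (D/Q)·S = (19,070/323) × 106 = $6,258.27
Annual holding cost  = (Q/2)·H = (323/2) × 38.8 = $6,266.20
Total = $6,258.27 + $6,266.20 = $12,524.47

$12,524.47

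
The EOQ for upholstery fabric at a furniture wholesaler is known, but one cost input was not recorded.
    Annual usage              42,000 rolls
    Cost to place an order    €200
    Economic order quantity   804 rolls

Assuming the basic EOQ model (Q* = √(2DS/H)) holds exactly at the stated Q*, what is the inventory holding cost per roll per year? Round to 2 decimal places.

€25.99

From Q* = √(2DS/H) ⇒ Q*² = 2DS/H.
H = 2DS / Q² = 2 × 42,000 × 200 / 804² = 25.9895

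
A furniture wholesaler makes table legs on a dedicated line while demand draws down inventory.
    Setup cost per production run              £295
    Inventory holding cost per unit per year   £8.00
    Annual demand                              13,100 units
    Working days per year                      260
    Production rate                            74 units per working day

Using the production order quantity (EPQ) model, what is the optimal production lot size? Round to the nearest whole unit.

Daily demand d = 13,100/260 = 50.385; p = 74; 1 − d/p = 0.31913
EPQ = √(2DS / (H(1 − d/p)))
    = √(2 × 13,100 × 295 / (8 × 0.31913)) ≈ 1,739.94

1,740 units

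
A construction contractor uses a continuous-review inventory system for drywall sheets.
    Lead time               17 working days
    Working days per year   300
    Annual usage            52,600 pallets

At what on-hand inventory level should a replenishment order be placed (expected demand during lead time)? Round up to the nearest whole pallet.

2,981 pallets

Daily demand d = 52,600 / 300 = 175.333 pallets/day
Demand during lead time = 175.333 × 17 = 2,980.67
Reorder point = 2,980.67 → round up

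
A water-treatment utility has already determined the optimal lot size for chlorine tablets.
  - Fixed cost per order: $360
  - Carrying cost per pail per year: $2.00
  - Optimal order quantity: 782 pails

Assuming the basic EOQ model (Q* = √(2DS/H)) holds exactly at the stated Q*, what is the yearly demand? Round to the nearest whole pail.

Since Q* = (2DS/H)^½, squaring gives Q*²·H = 2DS.
D = Q²H / (2S) = 782² × 2 / (2 × 360) = 1,698.68

1,699 pails per year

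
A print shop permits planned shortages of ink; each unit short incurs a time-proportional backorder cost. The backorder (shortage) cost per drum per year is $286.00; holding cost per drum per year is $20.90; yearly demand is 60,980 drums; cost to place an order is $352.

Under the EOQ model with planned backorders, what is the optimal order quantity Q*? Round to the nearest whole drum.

Basic EOQ = √(2·60,980·352/20.9) = 1,433.200
Backorder adjustment √((H+b)/b) = √((20.9+286)/286) = 1.0359
Q* = 1,433.200 × 1.0359 ≈ 1,484.64

1,485 drums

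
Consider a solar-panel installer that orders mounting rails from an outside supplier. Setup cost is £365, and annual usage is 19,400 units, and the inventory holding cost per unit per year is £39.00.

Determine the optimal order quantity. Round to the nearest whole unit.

2DS/H = 2·19,400·365/39 = 363,128.21
EOQ = √363,128.21 ≈ 602.60

603 units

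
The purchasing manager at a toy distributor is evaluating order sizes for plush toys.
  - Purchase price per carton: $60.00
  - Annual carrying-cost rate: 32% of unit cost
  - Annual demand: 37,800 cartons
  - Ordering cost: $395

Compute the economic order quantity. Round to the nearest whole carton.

1,247 cartons

Holding cost per carton per year: H = 32% × $60 = $19.2000
Optimal lot size Q* = (2 × 37,800 × $395 / $19.2)^½ ≈ 1,247.12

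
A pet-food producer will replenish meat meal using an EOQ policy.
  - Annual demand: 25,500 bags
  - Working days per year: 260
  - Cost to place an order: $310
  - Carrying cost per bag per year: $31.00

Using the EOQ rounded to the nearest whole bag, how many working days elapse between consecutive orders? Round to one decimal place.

Optimal lot size Q* = (2 × 25,500 × $310 / $31)^½ ≈ 714.14 → Q = 714 bags
T = Q/D × 260 days = 714/25,500 × 260 = 7.280 days

7.3 days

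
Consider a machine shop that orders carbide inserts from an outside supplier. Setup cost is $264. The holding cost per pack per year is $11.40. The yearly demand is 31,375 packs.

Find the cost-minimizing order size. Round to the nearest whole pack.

1,205 packs

2DS/H = 2·31,375·264/11.4 = 1,453,157.89
EOQ = √1,453,157.89 ≈ 1,205.47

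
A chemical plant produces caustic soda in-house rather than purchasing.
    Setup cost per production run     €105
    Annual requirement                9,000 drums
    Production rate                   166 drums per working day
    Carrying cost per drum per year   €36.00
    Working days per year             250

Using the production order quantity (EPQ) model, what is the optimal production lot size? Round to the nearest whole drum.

259 drums

d = 9,000/250 = 36.0000 drums/day;  effective holding cost H(1 − d/p) = 36·(1 − 36.0000/166) = 28.19277
Q* = √(2DS / H_eff) = √(2·9,000·105 / 28.19277) ≈ 258.92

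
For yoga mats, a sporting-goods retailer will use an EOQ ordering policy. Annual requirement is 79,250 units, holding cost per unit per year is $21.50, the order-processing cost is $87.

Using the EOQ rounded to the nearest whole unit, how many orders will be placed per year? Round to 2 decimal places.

EOQ = √(2DS/H) = √(2 × 79,250 × 87 / 21.5)
    = √(641,372.09) ≈ 800.86 → Q = 801
Orders per year = D/Q = 79,250 / 801 = 98.939

98.94 orders per year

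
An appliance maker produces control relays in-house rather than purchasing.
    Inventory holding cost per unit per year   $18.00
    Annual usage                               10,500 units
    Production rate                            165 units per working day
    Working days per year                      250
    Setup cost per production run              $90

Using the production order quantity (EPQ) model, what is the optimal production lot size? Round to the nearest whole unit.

d = 10,500/250 = 42.0000 units/day;  effective holding cost H(1 − d/p) = 18·(1 − 42.0000/165) = 13.41818
Q* = √(2DS / H_eff) = √(2·10,500·90 / 13.41818) ≈ 375.30

375 units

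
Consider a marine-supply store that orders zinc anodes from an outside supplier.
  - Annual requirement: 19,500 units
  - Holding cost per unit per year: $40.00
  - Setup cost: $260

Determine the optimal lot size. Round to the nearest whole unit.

Q* = √(2·D·S / H) = √(2·19,500·260 / 40) = √253,500.0 ≈ 503.49

503 units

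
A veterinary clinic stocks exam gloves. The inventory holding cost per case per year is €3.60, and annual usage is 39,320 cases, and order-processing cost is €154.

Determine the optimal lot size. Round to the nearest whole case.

EOQ = √(2DS/H) = √(2 × 39,320 × 154 / 3.6)
    = √(3,364,044.44) ≈ 1,834.13

1,834 cases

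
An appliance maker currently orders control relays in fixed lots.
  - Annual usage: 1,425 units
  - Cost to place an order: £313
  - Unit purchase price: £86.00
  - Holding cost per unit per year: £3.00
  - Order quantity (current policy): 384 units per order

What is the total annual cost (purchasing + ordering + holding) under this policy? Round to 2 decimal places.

£124,287.52

Ordering: D/Q × S = 1,425/384 × £313 = £1,161.52
Holding:  Q/2 × H = 384/2 × £3 = £576.00
Purchase cost = D·C = 1,425 × 86 = £122,550.00
Total = £1,161.52 + £576.00 + £122,550.00 = £124,287.52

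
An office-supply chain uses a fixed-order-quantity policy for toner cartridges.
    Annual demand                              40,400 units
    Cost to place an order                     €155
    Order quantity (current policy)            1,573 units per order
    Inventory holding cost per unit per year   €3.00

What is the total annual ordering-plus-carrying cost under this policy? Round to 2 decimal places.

€6,340.43

Ordering: D/Q × S = 40,400/1,573 × €155 = €3,980.93
Holding:  Q/2 × H = 1,573/2 × €3 = €2,359.50
Total = €3,980.93 + €2,359.50 = €6,340.43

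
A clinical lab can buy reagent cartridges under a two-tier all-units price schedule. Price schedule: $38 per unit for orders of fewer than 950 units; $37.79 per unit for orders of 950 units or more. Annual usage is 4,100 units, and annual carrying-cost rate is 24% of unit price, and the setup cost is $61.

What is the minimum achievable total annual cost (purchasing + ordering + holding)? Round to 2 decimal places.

H₁ = 24%×$38 = $9.1200;  H₂ = 24%×$37.79 = $9.0696
EOQ₁ = √(2×4,100×61/9.1200) = 234.19  (< 950, feasible at tier 1)
EOQ₂ = √(2×4,100×61/9.0696) = 234.84  (< 950 → use Q = 950 at tier-2 price)
TC(tier 1 (EOQ₁), Q≈234.2) = $157,935.84
TC(tier 2, Q≈950.0) = $159,510.32
Minimum at tier 1 (EOQ₁): $157,935.84

$157,935.84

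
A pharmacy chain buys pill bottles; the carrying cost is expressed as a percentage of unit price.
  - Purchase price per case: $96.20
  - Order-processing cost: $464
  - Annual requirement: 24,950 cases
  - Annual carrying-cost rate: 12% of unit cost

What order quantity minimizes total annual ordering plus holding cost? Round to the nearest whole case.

1,416 cases

Holding cost per case per year: H = 12% × $96.2 = $11.5440
Optimal lot size Q* = (2 × 24,950 × $464 / $11.544)^½ ≈ 1,416.22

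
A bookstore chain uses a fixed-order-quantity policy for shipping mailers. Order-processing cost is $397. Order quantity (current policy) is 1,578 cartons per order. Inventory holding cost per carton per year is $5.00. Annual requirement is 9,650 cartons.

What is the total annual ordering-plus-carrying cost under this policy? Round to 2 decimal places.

Ordering: D/Q × S = 9,650/1,578 × $397 = $2,427.79
Holding:  Q/2 × H = 1,578/2 × $5 = $3,945.00
Total = $2,427.79 + $3,945.00 = $6,372.79

$6,372.79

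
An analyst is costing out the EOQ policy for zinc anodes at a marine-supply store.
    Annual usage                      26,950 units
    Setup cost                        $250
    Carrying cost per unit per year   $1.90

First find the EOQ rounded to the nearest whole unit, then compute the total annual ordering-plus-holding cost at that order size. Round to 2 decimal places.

$5,059.89

Optimal lot size Q* = (2 × 26,950 × $250 / $1.9)^½ ≈ 2,663.10 → Q = 2,663 units
Annual ordering cost = (D/Q)·S = (26,950/2,663) × 250 = $2,530.04
Annual holding cost  = (Q/2)·H = (2,663/2) × 1.9 = $2,529.85
Total = $2,530.04 + $2,529.85 = $5,059.89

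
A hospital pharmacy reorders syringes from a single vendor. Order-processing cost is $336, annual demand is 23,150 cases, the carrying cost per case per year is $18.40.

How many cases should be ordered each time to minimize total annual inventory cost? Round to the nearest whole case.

Optimal lot size Q* = (2 × 23,150 × $336 / $18.4)^½ ≈ 919.50

919 cases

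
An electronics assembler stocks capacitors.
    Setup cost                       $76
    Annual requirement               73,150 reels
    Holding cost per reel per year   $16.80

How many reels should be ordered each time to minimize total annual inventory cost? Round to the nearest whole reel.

2DS/H = 2·73,150·76/16.8 = 661,833.33
EOQ = √661,833.33 ≈ 813.53

814 reels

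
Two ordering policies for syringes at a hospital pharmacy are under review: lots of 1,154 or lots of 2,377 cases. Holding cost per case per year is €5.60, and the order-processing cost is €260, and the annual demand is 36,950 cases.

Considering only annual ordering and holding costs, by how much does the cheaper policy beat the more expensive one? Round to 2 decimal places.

€858.91

Annual cost at Q: ordering D·S/Q plus holding Q·H/2.
TC(1,154) = (36,950/1,154)×260 + (1,154/2)×5.6 = €11,556.16
TC(2,377) = (36,950/2,377)×260 + (2,377/2)×5.6 = €10,697.25
Lots of 2,377 are cheaper by €858.91.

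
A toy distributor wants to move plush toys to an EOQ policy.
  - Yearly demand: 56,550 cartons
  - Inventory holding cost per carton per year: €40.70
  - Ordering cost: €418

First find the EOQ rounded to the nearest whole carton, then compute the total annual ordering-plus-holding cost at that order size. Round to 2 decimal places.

Q* = √(2·D·S / H) = √(2·56,550·418 / 40.7) = √1,161,567.6 ≈ 1,077.76 → Q = 1,078 cartons
Orders/yr = 56,550/1,078 = 52.458; ordering cost = 52.458 × €418 = €21,927.55
Average inventory = 1,078/2 = 539; holding cost = 539 × €40.7 = €21,937.30
Total = €21,927.55 + €21,937.30 = €43,864.85

€43,864.85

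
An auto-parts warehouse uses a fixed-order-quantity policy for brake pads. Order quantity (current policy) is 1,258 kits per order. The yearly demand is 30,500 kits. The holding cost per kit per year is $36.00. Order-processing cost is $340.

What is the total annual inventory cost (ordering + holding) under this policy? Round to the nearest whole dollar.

$30,887

Ordering: D/Q × S = 30,500/1,258 × $340 = $8,243.24
Holding:  Q/2 × H = 1,258/2 × $36 = $22,644.00
Total = $8,243.24 + $22,644.00 = $30,887.24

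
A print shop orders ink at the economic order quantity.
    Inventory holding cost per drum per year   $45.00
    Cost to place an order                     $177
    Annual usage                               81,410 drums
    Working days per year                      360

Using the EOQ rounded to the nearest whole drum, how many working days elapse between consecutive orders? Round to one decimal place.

3.5 days

Optimal lot size Q* = (2 × 81,410 × $177 / $45)^½ ≈ 800.27 → Q = 800 drums
T = Q/D × 360 days = 800/81,410 × 360 = 3.538 days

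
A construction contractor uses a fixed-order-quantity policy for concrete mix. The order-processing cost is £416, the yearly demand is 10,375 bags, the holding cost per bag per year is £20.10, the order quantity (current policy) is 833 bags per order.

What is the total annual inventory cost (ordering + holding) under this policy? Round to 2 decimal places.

£13,552.92

Orders/yr = 10,375/833 = 12.455; ordering cost = 12.455 × £416 = £5,181.27
Average inventory = 833/2 = 416.5; holding cost = 416.5 × £20.1 = £8,371.65
Total = £5,181.27 + £8,371.65 = £13,552.92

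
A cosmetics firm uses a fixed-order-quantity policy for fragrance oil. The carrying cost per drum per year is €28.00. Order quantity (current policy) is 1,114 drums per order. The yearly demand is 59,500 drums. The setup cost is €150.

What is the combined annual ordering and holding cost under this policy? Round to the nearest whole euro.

Ordering: D/Q × S = 59,500/1,114 × €150 = €8,011.67
Holding:  Q/2 × H = 1,114/2 × €28 = €15,596.00
Total = €8,011.67 + €15,596.00 = €23,607.67

€23,608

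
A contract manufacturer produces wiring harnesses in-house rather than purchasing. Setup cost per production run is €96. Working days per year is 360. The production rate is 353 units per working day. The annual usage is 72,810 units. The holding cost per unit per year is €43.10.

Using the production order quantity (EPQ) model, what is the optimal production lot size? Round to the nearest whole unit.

871 units

d = 72,810/360 = 202.2500 units/day;  effective holding cost H(1 − d/p) = 43.1·(1 − 202.2500/353) = 18.40602
Q* = √(2DS / H_eff) = √(2·72,810·96 / 18.40602) ≈ 871.50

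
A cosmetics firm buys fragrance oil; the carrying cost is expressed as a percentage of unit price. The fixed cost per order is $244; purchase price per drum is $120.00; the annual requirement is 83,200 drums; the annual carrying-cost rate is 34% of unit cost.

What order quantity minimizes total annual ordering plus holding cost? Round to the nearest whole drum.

H = i·C = 0.34 × $120 = $40.8000 per drum-year
Q* = √(2·D·S / H) = √(2·83,200·244 / 40.8) = √995,137.3 ≈ 997.57

998 drums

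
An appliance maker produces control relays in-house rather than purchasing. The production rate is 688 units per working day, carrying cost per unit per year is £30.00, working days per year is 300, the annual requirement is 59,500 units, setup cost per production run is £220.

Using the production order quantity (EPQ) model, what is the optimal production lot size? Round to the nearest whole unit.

d = 59,500/300 = 198.3333 units/day;  effective holding cost H(1 − d/p) = 30·(1 − 198.3333/688) = 21.35174
Q* = √(2DS / H_eff) = √(2·59,500·220 / 21.35174) ≈ 1,107.31

1,107 units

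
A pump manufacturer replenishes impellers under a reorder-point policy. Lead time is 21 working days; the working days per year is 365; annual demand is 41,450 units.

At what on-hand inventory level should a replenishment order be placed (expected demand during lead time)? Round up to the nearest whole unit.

Daily demand d = 41,450 / 365 = 113.562 units/day
Demand during lead time = 113.562 × 21 = 2,384.79
Reorder point = 2,384.79 → round up

2,385 units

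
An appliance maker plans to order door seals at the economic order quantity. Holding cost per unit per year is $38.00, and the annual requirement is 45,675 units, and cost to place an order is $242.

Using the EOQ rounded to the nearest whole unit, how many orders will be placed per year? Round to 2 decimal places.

Optimal lot size Q* = (2 × 45,675 × $242 / $38)^½ ≈ 762.73 → Q = 763
Orders per year = D/Q = 45,675 / 763 = 59.862

59.86 orders per year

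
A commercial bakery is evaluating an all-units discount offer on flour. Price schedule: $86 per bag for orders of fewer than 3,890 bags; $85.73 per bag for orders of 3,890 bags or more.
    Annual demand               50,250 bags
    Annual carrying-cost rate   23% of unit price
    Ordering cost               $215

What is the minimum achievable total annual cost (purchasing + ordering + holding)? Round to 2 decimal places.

H₁ = 23%×$86 = $19.7800;  H₂ = 23%×$85.73 = $19.7179
EOQ₁ = √(2×50,250×215/19.7800) = 1,045.18  (< 3,890, feasible at tier 1)
EOQ₂ = √(2×50,250×215/19.7179) = 1,046.82  (< 3,890 → use Q = 3,890 at tier-2 price)
TC(tier 1 (EOQ₁), Q≈1,045.2) = $4,342,173.57
TC(tier 2, Q≈3,890.0) = $4,349,061.13
Minimum at tier 1 (EOQ₁): $4,342,173.57

$4,342,173.57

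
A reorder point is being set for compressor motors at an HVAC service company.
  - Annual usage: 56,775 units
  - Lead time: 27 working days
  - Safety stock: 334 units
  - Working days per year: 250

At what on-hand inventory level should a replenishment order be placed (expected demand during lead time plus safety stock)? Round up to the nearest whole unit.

Daily demand d = 56,775 / 250 = 227.100 units/day
Demand during lead time = 227.100 × 27 = 6,131.70
Reorder point = 6,131.70 + 334 = 6,465.70 → round up

6,466 units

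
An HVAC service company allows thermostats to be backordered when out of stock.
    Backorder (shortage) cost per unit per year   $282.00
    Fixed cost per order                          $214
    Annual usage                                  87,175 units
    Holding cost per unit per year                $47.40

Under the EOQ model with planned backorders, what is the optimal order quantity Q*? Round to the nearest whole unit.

959 units

Basic EOQ = √(2·87,175·214/47.4) = 887.215
Backorder adjustment √((H+b)/b) = √((47.4+282)/282) = 1.0808
Q* = 887.215 × 1.0808 ≈ 958.88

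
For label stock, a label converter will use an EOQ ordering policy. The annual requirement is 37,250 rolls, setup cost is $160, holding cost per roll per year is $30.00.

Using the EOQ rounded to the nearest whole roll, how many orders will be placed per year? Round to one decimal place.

59.1 orders per year

Optimal lot size Q* = (2 × 37,250 × $160 / $30)^½ ≈ 630.34 → Q = 630
Orders per year = D/Q = 37,250 / 630 = 59.127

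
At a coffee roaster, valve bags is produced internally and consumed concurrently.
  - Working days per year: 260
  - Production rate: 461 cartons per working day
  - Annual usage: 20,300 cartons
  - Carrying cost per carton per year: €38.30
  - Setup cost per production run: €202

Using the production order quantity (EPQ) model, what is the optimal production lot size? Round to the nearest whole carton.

508 cartons

Daily demand d = 20,300/260 = 78.077; p = 461; 1 − d/p = 0.83064
EPQ = √(2DS / (H(1 − d/p)))
    = √(2 × 20,300 × 202 / (38.3 × 0.83064)) ≈ 507.73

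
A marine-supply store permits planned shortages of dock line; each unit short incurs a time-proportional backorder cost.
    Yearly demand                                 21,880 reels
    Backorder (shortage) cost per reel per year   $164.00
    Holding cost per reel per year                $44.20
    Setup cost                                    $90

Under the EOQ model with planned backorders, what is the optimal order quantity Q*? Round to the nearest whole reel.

Q* = √(2DS/H) · √((H + b)/b)
   = √(2 × 21,880 × 90 / 44.2) · √((44.2 + 164) / 164)
   = 298.503 × 1.1267 ≈ 336.33

336 reels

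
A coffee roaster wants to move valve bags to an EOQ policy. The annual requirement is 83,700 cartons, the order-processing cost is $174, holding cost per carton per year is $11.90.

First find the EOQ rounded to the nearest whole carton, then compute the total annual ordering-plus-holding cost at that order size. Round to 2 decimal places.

$18,617.69

Q* = √(2·D·S / H) = √(2·83,700·174 / 11.9) = √2,447,697.5 ≈ 1,564.51 → Q = 1,565 cartons
Orders/yr = 83,700/1,565 = 53.482; ordering cost = 53.482 × $174 = $9,305.94
Average inventory = 1,565/2 = 782.5; holding cost = 782.5 × $11.9 = $9,311.75
Total = $9,305.94 + $9,311.75 = $18,617.69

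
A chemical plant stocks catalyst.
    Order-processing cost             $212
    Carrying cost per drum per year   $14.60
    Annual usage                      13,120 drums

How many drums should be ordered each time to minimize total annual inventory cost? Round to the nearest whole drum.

Q* = √(2·D·S / H) = √(2·13,120·212 / 14.6) = √381,019.2 ≈ 617.27

617 drums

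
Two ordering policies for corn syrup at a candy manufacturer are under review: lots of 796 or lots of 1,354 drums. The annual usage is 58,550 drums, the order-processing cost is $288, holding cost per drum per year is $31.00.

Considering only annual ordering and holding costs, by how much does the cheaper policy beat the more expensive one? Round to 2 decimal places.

Annual cost at Q: ordering D·S/Q plus holding Q·H/2.
TC(796) = (58,550/796)×288 + (796/2)×31 = $33,521.92
TC(1,354) = (58,550/1,354)×288 + (1,354/2)×31 = $33,440.77
Cheaper: Q = 1,354.  Difference = $81.15

$81.15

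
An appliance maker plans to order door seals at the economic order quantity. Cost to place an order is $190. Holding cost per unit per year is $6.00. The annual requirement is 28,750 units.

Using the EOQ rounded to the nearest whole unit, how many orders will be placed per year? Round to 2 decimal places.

Q* = √(2·D·S / H) = √(2·28,750·190 / 6) = √1,820,833.3 ≈ 1,349.38 → Q = 1,349
Orders per year = D/Q = 28,750 / 1,349 = 21.312

21.31 orders per year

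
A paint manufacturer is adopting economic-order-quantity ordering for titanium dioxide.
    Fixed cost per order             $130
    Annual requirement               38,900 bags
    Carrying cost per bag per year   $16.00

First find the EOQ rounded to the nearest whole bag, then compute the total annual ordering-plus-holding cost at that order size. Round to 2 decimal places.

2DS/H = 2·38,900·130/16 = 632,125.00
EOQ = √632,125.00 ≈ 795.06 → Q = 795 bags
Annual ordering cost = (D/Q)·S = (38,900/795) × 130 = $6,361.01
Annual holding cost  = (Q/2)·H = (795/2) × 16 = $6,360.00
Total = $6,361.01 + $6,360.00 = $12,721.01

$12,721.01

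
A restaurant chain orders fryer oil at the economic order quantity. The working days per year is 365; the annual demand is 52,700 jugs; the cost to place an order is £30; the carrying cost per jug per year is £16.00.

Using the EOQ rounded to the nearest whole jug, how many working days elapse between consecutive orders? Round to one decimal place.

EOQ = √(2DS/H) = √(2 × 52,700 × 30 / 16)
    = √(197,625.00) ≈ 444.55 → Q = 445 jugs
Days between orders = 365 / (D/Q) = 365 / 118.427 ≈ 3.082

3.1 days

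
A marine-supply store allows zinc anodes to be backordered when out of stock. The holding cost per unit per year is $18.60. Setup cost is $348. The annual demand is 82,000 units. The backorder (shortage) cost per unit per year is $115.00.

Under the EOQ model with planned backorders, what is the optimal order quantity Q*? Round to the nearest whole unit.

1,888 units

Q* = √(2DS/H) · √((H + b)/b)
   = √(2 × 82,000 × 348 / 18.6) · √((18.6 + 115) / 115)
   = 1,751.681 × 1.0778 ≈ 1,888.03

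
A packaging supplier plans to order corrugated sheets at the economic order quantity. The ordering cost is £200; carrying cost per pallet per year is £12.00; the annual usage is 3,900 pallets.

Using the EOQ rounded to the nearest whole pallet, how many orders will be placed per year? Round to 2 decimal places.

Q* = √(2·D·S / H) = √(2·3,900·200 / 12) = √130,000.0 ≈ 360.56 → Q = 361
Orders per year = D/Q = 3,900 / 361 = 10.803

10.80 orders per year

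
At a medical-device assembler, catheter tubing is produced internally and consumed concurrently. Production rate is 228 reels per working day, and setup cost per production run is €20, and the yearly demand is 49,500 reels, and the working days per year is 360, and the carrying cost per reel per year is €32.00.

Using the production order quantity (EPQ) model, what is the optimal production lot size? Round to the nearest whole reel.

Daily demand d = 49,500/360 = 137.500; p = 228; 1 − d/p = 0.39693
EPQ = √(2DS / (H(1 − d/p)))
    = √(2 × 49,500 × 20 / (32 × 0.39693)) ≈ 394.82

395 reels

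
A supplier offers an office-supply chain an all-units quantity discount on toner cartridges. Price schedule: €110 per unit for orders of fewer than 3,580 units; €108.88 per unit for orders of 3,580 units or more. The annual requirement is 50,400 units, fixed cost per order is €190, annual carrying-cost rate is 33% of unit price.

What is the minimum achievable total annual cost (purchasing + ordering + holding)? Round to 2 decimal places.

H₁ = 33%×€110 = €36.3000;  H₂ = 33%×€108.88 = €35.9304
EOQ₁ = √(2×50,400×190/36.3000) = 726.36  (< 3,580, feasible at tier 1)
EOQ₂ = √(2×50,400×190/35.9304) = 730.09  (< 3,580 → use Q = 3,580 at tier-2 price)
TC(tier 1 (EOQ₁), Q≈726.4) = €5,570,366.98
TC(tier 2, Q≈3,580.0) = €5,554,542.28
Minimum at tier 2: €5,554,542.28

€5,554,542.28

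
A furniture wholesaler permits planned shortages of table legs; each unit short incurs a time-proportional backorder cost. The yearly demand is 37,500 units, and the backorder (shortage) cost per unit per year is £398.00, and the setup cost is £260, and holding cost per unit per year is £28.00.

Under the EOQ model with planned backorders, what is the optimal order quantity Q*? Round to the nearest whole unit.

863 units

Q* = √(2DS/H) · √((H + b)/b)
   = √(2 × 37,500 × 260 / 28) · √((28 + 398) / 398)
   = 834.523 × 1.0346 ≈ 863.38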